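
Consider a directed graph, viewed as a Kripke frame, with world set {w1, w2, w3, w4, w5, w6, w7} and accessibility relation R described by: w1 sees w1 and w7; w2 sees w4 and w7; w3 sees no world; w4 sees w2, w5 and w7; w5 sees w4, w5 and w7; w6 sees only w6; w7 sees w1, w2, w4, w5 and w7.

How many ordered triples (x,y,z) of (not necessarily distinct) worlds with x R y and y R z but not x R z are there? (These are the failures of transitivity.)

Enumerating: (w1,w7,w2), (w1,w7,w4), (w1,w7,w5), (w2,w4,w2), (w2,w4,w5), (w2,w7,w1), (w2,w7,w2), (w2,w7,w5), (w4,w2,w4), (w4,w5,w4), (w4,w7,w1), (w4,w7,w4), (w5,w4,w2), (w5,w7,w1), (w5,w7,w2).

15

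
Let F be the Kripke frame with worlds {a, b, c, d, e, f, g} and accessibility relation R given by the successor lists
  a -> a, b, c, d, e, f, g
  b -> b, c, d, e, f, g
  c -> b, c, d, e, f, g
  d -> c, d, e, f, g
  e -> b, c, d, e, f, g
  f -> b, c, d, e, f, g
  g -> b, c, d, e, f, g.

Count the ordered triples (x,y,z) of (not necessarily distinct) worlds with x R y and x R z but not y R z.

12

Enumerating: (a,b,a), (a,c,a), (a,d,a), (a,d,b), (a,e,a), (a,f,a), (a,g,a), (b,d,b), (c,d,b), (e,d,b), (f,d,b), (g,d,b).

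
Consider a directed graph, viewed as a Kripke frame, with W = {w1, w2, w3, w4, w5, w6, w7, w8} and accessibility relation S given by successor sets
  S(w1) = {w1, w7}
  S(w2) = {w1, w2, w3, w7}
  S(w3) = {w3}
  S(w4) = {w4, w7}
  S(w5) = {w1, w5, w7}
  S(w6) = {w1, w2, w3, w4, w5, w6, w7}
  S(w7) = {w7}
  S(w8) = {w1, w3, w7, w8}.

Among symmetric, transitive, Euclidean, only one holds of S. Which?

transitive

Symmetric: no — w1 S w7 but not w7 S w1.
Transitive: yes — every two-step S-path is closed by a direct edge.
Euclidean: no — w2 S w1 and w2 S w3, but not w1 S w3.
Only transitive holds.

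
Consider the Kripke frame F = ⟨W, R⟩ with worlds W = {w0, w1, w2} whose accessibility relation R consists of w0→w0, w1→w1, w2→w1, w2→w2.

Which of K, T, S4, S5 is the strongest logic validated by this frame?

Reflexive (axiom T): yes — every world is R-related to itself.
Transitive (axiom 4): yes — every two-step R-path is closed by a direct edge.
Euclidean (axiom 5): no — w2 R w1 and w2 R w2, but not w1 R w2.
So F validates K, T, S4; S5 would additionally require R to be Euclidean. The strongest is S4.

S4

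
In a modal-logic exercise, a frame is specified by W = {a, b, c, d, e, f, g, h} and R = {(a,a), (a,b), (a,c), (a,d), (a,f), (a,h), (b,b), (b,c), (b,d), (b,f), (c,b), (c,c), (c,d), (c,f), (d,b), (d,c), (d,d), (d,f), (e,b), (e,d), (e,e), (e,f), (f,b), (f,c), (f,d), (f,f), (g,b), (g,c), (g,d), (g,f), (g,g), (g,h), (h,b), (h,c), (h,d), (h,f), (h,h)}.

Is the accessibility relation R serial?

Serial: yes — every world has a successor (e.g. a R a).

Yes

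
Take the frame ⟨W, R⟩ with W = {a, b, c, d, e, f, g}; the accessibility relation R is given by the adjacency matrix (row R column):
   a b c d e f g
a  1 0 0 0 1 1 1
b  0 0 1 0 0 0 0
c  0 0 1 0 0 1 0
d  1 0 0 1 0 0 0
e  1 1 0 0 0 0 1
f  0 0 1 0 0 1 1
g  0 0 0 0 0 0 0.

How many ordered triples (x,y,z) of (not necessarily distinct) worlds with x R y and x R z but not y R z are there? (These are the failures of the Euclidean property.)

20

Enumerating: (a,e,e), (a,e,f), (a,f,a), (a,f,e), (a,g,a), (a,g,e), (a,g,f), (a,g,g), (d,a,d), (e,a,b), (e,b,a), (e,b,b), … and 8 more.
Total: 20.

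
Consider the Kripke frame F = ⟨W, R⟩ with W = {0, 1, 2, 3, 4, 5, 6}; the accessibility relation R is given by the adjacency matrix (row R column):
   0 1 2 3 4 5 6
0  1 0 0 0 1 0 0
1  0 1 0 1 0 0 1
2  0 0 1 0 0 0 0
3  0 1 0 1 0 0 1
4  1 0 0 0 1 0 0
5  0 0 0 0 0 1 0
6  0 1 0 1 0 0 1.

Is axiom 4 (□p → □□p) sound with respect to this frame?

Yes

Axiom 4 corresponds to the accessibility relation being transitive.
Transitive: yes — every two-step R-path is closed by a direct edge.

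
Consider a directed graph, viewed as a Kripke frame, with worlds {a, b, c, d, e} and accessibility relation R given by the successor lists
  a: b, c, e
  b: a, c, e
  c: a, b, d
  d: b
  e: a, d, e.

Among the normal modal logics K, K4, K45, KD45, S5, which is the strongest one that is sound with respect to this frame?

Transitive (axiom 4): no — a R c and c R d, but not a R d.
Euclidean (axiom 5): no — a R c and a R e, but not c R e.
Serial (axiom D): yes — every world has a successor (e.g. a R b).
Reflexive (axiom T): no — a is not related to itself.
So F validates K; K4 would additionally require R to be transitive. The strongest is K.

K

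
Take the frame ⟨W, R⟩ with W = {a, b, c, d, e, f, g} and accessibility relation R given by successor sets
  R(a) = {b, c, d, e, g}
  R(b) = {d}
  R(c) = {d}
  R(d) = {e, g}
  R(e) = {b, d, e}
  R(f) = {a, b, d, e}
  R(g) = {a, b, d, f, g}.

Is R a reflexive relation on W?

No

Reflexive: no — a is not related to itself.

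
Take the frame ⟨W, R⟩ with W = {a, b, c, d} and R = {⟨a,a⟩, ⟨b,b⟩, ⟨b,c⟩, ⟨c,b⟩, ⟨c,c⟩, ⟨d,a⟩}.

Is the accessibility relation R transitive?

Transitive: yes — every two-step R-path is closed by a direct edge.

Yes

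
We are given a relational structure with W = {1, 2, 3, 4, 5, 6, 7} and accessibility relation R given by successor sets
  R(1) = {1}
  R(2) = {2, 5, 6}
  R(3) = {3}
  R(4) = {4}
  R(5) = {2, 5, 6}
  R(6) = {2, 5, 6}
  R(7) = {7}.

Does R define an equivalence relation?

Yes

Reflexive: yes — every world is R-related to itself.
Symmetric: yes — every pair in R has its reverse in R.
Transitive: yes — every two-step R-path is closed by a direct edge.
So R is an equivalence relation.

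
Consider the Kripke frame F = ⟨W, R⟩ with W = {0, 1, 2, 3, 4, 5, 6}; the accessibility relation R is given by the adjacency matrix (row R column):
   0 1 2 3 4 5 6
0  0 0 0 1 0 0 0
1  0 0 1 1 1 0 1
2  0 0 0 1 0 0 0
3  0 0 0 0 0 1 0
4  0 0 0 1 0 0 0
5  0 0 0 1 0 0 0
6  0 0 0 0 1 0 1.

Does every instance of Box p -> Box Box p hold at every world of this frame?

No

Axiom 4 corresponds to the accessibility relation being transitive.
Transitive: no — 0 R 3 and 3 R 5, but not 0 R 5.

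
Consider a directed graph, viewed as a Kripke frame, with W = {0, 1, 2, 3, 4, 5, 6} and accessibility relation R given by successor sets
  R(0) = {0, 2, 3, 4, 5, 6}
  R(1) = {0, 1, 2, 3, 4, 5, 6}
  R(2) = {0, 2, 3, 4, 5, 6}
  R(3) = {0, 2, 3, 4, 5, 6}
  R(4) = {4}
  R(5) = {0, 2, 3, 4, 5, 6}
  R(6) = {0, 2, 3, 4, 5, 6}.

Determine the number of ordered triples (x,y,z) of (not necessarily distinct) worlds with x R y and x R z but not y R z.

Enumerating: (0,4,0), (0,4,2), (0,4,3), (0,4,5), (0,4,6), (1,0,1), (1,2,1), (1,3,1), (1,4,0), (1,4,1), (1,4,2), (1,4,3), … and 24 more.
Total: 36.

36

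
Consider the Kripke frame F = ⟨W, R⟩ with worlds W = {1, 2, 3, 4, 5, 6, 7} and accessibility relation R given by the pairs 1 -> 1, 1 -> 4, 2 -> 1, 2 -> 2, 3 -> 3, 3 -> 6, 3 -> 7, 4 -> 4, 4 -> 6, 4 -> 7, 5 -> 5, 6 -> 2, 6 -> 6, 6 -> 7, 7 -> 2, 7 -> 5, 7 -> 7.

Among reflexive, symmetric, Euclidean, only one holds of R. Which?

Reflexive: yes — every world is R-related to itself.
Symmetric: no — 1 R 4 but not 4 R 1.
Euclidean: no — 3 R 7 and 3 R 6, but not 7 R 6.
Only reflexive holds.

reflexive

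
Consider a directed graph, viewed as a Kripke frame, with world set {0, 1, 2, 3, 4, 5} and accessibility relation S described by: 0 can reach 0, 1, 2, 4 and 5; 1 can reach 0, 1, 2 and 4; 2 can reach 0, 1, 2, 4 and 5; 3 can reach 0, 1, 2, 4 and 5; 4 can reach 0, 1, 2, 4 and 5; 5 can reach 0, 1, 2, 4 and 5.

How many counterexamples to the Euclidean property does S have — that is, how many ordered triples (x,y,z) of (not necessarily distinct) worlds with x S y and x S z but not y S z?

Enumerating: (0,1,5), (2,1,5), (3,1,5), (4,1,5), (5,1,5).

5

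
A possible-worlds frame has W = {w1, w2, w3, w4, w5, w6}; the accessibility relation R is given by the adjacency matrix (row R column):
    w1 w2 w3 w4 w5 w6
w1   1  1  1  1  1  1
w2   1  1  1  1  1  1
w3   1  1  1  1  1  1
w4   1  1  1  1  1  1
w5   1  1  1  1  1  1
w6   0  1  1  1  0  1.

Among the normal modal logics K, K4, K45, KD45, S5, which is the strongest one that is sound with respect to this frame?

K

Transitive (axiom 4): no — w6 R w2 and w2 R w1, but not w6 R w1.
Euclidean (axiom 5): no — w1 R w6 and w1 R w5, but not w6 R w5.
Serial (axiom D): yes — every world has a successor (e.g. w1 R w1).
Reflexive (axiom T): yes — every world is R-related to itself.
So F validates K; K4 would additionally require R to be transitive. The strongest is K.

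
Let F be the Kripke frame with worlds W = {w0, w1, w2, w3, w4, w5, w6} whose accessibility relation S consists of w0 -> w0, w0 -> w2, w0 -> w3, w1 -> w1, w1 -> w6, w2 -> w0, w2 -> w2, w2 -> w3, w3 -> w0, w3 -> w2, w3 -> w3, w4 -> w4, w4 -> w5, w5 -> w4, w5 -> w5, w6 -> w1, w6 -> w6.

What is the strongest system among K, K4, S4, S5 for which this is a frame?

S5

Transitive (axiom 4): yes — every two-step S-path is closed by a direct edge.
Reflexive (axiom T): yes — every world is S-related to itself.
Euclidean (axiom 5): yes — any two successors of a common world are S-related.
So F validates K, K4, S4, S5. The strongest is S5.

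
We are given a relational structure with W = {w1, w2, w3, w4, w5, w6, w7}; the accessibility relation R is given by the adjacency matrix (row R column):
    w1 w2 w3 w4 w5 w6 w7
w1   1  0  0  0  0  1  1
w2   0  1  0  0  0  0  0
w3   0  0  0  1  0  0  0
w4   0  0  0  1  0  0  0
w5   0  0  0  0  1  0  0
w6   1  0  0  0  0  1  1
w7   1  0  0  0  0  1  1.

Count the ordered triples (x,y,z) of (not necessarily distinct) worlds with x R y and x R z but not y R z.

R is Euclidean; there are no such tuples.

0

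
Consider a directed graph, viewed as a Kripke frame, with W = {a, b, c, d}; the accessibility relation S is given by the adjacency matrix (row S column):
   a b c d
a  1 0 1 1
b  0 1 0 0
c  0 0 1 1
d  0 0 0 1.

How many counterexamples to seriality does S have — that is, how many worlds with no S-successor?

S is serial; there are no such worlds.

0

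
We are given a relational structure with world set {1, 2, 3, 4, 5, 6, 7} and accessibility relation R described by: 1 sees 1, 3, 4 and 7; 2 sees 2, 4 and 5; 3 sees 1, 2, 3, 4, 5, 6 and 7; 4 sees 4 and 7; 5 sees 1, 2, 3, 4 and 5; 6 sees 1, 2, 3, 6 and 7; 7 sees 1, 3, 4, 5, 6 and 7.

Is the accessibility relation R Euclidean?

Euclidean: no — 1 R 4 and 1 R 3, but not 4 R 3.

No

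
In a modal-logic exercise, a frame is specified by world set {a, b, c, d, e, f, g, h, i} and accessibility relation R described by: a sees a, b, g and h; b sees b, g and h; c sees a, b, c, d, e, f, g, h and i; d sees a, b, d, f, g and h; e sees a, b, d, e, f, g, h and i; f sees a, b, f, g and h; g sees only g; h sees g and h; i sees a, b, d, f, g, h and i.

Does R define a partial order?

Reflexive: yes — every world is R-related to itself.
Transitive: yes — every two-step R-path is closed by a direct edge.
Antisymmetric: yes — no distinct pair is related both ways.
So R is a partial order.

Yes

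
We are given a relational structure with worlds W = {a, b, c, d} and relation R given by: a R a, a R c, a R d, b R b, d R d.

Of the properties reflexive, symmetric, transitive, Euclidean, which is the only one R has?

Reflexive: no — c is not related to itself.
Symmetric: no — a R c but not c R a.
Transitive: yes — every two-step R-path is closed by a direct edge.
Euclidean: no — a R c and a R d, but not c R d.
Only transitive holds.

transitive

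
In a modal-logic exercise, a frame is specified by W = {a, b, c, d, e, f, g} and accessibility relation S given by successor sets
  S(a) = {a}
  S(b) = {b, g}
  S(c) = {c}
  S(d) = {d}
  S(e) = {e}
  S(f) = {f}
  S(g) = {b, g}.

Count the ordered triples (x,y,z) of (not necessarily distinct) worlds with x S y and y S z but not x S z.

S is transitive; there are no such tuples.

0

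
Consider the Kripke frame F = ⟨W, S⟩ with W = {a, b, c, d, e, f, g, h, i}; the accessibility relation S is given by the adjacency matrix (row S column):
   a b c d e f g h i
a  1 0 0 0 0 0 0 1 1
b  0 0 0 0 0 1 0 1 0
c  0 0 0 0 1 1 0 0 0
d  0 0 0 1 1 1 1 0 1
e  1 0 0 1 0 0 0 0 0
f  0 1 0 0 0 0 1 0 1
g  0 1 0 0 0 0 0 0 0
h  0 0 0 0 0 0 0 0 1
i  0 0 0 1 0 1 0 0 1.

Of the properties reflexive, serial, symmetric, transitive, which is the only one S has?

Reflexive: no — b is not related to itself.
Serial: yes — every world has a successor (e.g. a S a).
Symmetric: no — a S h but not h S a.
Transitive: no — a S i and i S d, but not a S d.
Only serial holds.

serial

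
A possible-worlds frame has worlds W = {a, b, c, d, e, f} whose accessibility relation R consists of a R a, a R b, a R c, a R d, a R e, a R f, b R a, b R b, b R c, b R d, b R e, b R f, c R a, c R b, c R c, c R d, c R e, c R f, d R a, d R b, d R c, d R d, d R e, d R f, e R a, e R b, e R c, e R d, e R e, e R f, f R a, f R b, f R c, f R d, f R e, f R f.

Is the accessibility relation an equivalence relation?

Reflexive: yes — every world is R-related to itself.
Symmetric: yes — every pair in R has its reverse in R.
Transitive: yes — every two-step R-path is closed by a direct edge.
So R is an equivalence relation.

Yes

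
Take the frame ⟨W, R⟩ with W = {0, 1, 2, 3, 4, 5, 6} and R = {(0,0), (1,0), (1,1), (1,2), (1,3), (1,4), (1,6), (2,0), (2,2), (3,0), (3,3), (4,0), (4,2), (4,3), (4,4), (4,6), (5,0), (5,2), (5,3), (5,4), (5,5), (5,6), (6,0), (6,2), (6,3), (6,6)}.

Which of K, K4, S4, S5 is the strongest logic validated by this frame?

S4

Transitive (axiom 4): yes — every two-step R-path is closed by a direct edge.
Reflexive (axiom T): yes — every world is R-related to itself.
Euclidean (axiom 5): no — 1 R 0 and 1 R 2, but not 0 R 2.
So F validates K, K4, S4; S5 would additionally require R to be Euclidean. The strongest is S4.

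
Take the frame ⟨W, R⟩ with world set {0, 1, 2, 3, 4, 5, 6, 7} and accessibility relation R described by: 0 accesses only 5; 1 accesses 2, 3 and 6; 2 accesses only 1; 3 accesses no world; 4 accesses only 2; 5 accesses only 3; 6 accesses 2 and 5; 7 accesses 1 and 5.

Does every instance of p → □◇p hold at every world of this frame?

No

The schema B characterises exactly the symmetric frames.
Symmetric: no — 0 R 5 but not 5 R 0.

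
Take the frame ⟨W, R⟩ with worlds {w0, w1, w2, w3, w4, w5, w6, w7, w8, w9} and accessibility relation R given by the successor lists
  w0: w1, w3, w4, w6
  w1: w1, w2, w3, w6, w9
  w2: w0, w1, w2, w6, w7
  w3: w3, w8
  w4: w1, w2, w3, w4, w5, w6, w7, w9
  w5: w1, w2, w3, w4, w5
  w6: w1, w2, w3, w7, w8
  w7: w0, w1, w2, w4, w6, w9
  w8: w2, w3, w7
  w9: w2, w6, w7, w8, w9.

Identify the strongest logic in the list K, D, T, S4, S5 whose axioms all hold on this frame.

Serial (axiom D): yes — every world has a successor (e.g. w0 R w1).
Reflexive (axiom T): no — w0 is not related to itself.
Transitive (axiom 4): no — w0 R w1 and w1 R w2, but not w0 R w2.
Euclidean (axiom 5): no — w0 R w1 and w0 R w4, but not w1 R w4.
So F validates K, D; T would additionally require R to be reflexive. The strongest is D.

D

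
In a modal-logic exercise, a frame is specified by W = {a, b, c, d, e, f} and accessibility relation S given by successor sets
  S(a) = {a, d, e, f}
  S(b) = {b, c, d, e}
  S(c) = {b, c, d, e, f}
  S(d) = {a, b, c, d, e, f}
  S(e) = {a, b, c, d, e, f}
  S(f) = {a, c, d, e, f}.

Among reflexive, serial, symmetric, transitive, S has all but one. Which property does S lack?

transitive

Reflexive: yes — every world is S-related to itself.
Serial: yes — every world has a successor (e.g. a S a).
Symmetric: yes — every pair in S has its reverse in S.
Transitive: no — a S d and d S b, but not a S b.
Only transitive fails.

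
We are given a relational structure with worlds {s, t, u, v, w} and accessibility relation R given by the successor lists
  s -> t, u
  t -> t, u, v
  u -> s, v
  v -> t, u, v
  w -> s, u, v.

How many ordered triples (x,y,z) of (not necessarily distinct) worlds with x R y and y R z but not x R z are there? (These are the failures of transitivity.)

Enumerating: (s,t,v), (s,u,s), (s,u,v), (t,u,s), (u,s,t), (u,s,u), (u,v,t), (u,v,u), (v,u,s), (w,s,t), (w,v,t).

11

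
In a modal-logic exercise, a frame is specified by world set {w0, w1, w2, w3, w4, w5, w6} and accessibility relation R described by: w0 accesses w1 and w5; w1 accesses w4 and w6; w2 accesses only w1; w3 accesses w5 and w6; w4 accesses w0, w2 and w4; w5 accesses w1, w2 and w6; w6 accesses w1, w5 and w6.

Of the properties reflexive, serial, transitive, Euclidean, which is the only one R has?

Reflexive: no — w0 is not related to itself.
Serial: yes — every world has a successor (e.g. w0 R w1).
Transitive: no — w0 R w1 and w1 R w4, but not w0 R w4.
Euclidean: no — w0 R w1 and w0 R w5, but not w1 R w5.
Only serial holds.

serial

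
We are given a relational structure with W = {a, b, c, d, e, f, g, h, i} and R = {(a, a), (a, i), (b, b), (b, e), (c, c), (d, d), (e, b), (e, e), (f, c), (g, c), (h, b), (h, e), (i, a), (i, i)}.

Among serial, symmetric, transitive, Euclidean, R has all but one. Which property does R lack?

Serial: yes — every world has a successor (e.g. a R a).
Symmetric: no — f R c but not c R f.
Transitive: yes — every two-step R-path is closed by a direct edge.
Euclidean: yes — any two successors of a common world are R-related.
Only symmetric fails.

symmetric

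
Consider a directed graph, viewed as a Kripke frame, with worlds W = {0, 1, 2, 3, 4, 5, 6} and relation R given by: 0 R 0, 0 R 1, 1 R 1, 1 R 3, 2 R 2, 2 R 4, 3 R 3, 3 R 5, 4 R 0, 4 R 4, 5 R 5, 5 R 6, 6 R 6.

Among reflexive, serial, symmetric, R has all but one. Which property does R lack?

Reflexive: yes — every world is R-related to itself.
Serial: yes — every world has a successor (e.g. 0 R 0).
Symmetric: no — 0 R 1 but not 1 R 0.
Only symmetric fails.

symmetric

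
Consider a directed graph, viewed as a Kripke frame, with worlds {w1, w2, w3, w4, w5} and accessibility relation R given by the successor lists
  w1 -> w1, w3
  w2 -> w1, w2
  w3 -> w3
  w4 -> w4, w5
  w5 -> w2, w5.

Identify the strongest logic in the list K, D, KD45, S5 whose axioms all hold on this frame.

D

Serial (axiom D): yes — every world has a successor (e.g. w1 R w1).
Euclidean (axiom 5): no — w1 R w3 and w1 R w1, but not w3 R w1.
Transitive (axiom 4): no — w2 R w1 and w1 R w3, but not w2 R w3.
Reflexive (axiom T): yes — every world is R-related to itself.
So F validates K, D; KD45 would additionally require R to be Euclidean and transitive. The strongest is D.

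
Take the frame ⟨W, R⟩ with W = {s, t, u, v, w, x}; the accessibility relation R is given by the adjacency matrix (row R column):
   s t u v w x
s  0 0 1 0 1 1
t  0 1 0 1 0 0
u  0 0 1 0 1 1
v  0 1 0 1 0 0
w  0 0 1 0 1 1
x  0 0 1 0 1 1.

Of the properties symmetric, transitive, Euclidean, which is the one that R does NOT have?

Symmetric: no — s R u but not u R s.
Transitive: yes — every two-step R-path is closed by a direct edge.
Euclidean: yes — any two successors of a common world are R-related.
Only symmetric fails.

symmetric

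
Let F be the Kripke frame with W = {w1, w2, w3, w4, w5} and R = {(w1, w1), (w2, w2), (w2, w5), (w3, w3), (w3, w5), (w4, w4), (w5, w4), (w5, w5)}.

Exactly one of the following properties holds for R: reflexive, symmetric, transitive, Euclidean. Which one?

Reflexive: yes — every world is R-related to itself.
Symmetric: no — w2 R w5 but not w5 R w2.
Transitive: no — w2 R w5 and w5 R w4, but not w2 R w4.
Euclidean: no — w2 R w5 and w2 R w2, but not w5 R w2.
Only reflexive holds.

reflexive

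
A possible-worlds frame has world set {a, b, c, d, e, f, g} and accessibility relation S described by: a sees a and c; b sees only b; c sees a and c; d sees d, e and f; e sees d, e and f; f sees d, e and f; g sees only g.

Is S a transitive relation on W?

Transitive: yes — every two-step S-path is closed by a direct edge.

Yes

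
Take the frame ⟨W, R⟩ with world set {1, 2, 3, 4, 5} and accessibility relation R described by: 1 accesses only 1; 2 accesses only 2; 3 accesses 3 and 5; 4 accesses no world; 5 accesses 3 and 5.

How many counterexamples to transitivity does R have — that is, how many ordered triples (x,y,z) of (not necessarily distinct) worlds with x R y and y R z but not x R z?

0

R is transitive; there are no such tuples.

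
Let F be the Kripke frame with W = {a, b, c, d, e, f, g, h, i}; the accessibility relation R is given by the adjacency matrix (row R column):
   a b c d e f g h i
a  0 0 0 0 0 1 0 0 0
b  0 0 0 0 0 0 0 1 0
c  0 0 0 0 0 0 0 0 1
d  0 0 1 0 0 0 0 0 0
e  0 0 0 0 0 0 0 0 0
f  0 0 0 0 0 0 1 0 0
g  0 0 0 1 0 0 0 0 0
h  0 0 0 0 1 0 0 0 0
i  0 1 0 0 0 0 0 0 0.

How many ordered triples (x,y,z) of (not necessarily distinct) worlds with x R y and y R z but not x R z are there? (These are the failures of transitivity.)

7

Enumerating: (a,f,g), (b,h,e), (c,i,b), (d,c,i), (f,g,d), (g,d,c), (i,b,h).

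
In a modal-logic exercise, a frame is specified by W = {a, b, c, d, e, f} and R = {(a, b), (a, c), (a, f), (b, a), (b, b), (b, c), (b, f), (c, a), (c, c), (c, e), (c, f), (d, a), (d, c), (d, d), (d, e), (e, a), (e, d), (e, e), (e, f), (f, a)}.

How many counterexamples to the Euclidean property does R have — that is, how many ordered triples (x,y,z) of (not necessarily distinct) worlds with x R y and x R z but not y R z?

28

Enumerating: (a,c,b), (a,f,b), (a,f,c), (a,f,f), (b,a,a), (b,c,b), (b,f,b), (b,f,c), (b,f,f), (c,a,a), (c,a,e), (c,e,c), … and 16 more.
Total: 28.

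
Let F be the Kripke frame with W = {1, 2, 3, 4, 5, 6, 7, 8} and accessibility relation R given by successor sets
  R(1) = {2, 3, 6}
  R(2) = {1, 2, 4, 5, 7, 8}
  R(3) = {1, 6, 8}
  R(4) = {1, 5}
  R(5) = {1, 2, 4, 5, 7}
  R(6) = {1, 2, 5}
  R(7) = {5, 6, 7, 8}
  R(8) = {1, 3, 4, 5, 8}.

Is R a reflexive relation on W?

Reflexive: no — 1 is not related to itself.

No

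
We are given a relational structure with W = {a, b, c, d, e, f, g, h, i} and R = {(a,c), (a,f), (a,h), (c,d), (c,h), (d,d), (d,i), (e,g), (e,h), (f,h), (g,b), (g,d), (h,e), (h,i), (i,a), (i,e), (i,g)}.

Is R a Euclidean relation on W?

No

Euclidean: no — a R c and a R f, but not c R f.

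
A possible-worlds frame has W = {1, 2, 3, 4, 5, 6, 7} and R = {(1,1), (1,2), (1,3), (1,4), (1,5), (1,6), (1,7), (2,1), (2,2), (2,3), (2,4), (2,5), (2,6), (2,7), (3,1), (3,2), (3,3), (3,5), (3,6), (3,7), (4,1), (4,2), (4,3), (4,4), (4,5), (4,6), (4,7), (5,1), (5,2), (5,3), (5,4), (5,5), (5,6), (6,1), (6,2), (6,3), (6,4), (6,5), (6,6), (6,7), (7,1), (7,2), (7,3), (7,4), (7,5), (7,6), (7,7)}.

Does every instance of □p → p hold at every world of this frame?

Yes

Axiom T corresponds to the accessibility relation being reflexive.
Reflexive: yes — every world is R-related to itself.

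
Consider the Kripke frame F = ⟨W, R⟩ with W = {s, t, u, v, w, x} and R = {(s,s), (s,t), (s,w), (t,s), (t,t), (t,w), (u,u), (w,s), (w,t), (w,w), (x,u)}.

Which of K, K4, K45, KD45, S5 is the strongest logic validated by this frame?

K45

Transitive (axiom 4): yes — every two-step R-path is closed by a direct edge.
Euclidean (axiom 5): yes — any two successors of a common world are R-related.
Serial (axiom D): no — v has no R-successor.
Reflexive (axiom T): no — v is not related to itself.
So F validates K, K4, K45; KD45 would additionally require R to be serial. The strongest is K45.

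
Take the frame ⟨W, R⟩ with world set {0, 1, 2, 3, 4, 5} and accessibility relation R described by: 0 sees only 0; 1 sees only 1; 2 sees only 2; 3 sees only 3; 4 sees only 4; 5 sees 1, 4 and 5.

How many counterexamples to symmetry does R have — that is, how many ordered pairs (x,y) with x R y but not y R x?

2

Enumerating: (5,1), (5,4).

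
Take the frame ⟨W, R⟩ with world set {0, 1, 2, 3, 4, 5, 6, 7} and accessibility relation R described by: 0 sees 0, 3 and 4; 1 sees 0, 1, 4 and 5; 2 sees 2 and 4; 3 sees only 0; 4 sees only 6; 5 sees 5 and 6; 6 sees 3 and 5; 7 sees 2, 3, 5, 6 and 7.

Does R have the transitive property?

No

Transitive: no — 0 R 4 and 4 R 6, but not 0 R 6.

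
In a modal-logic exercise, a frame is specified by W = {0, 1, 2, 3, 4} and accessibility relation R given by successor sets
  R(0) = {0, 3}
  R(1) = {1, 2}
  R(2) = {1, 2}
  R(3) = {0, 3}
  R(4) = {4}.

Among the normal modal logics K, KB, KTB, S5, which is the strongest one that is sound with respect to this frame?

S5

Symmetric (axiom B): yes — every pair in R has its reverse in R.
Reflexive (axiom T): yes — every world is R-related to itself.
Euclidean (axiom 5): yes — any two successors of a common world are R-related.
So F validates K, KB, KTB, S5. The strongest is S5.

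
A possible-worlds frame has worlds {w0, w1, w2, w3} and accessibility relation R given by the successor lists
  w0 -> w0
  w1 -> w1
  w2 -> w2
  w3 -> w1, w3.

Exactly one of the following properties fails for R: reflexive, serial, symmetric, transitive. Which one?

Reflexive: yes — every world is R-related to itself.
Serial: yes — every world has a successor (e.g. w0 R w0).
Symmetric: no — w3 R w1 but not w1 R w3.
Transitive: yes — every two-step R-path is closed by a direct edge.
Only symmetric fails.

symmetric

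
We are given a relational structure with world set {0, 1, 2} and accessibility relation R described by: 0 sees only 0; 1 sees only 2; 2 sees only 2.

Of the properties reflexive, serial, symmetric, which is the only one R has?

serial

Reflexive: no — 1 is not related to itself.
Serial: yes — every world has a successor (e.g. 0 R 0).
Symmetric: no — 1 R 2 but not 2 R 1.
Only serial holds.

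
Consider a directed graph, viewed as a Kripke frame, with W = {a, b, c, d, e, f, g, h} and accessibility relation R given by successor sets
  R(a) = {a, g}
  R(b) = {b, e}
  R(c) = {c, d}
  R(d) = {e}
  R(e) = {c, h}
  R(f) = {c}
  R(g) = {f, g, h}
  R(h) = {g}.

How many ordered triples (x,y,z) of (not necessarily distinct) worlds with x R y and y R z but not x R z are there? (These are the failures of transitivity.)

Enumerating: (a,g,f), (a,g,h), (b,e,c), (b,e,h), (c,d,e), (d,e,c), (d,e,h), (e,c,d), (e,h,g), (f,c,d), (g,f,c), (h,g,f), (h,g,h).

13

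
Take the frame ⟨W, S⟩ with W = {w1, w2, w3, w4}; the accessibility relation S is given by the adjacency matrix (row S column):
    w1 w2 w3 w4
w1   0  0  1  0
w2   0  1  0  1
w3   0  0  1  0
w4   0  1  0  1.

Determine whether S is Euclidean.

Yes

Euclidean: yes — any two successors of a common world are S-related.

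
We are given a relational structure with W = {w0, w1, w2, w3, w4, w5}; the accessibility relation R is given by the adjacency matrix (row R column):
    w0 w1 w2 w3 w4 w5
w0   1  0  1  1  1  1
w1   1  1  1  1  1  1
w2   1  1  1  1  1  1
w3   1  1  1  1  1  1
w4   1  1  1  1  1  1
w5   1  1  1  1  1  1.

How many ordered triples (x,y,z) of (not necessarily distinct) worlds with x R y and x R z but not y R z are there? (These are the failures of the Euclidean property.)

Enumerating: (w1,w0,w1), (w2,w0,w1), (w3,w0,w1), (w4,w0,w1), (w5,w0,w1).

5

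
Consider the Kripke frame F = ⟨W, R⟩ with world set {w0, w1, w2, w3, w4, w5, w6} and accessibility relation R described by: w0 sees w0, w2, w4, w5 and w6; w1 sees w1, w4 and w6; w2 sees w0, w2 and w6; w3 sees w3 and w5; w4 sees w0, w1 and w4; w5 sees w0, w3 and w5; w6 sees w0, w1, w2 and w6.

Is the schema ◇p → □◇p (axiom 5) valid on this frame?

Axiom 5 corresponds to the accessibility relation being Euclidean.
Euclidean: no — w0 R w2 and w0 R w4, but not w2 R w4.

No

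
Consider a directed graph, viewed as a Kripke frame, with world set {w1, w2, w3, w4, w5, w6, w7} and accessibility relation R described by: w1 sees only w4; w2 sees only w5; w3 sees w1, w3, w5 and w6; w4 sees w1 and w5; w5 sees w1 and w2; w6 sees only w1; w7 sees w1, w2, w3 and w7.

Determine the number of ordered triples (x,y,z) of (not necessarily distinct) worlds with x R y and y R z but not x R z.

15

Enumerating: (w1,w4,w1), (w1,w4,w5), (w2,w5,w1), (w2,w5,w2), (w3,w1,w4), (w3,w5,w2), (w4,w1,w4), (w4,w5,w2), (w5,w1,w4), (w5,w2,w5), (w6,w1,w4), (w7,w1,w4), (w7,w2,w5), (w7,w3,w5), (w7,w3,w6).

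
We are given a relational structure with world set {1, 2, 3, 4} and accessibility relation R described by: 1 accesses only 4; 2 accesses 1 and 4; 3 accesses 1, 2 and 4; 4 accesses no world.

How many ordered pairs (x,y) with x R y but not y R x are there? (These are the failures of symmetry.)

Enumerating: (1,4), (2,1), (2,4), (3,1), (3,2), (3,4).

6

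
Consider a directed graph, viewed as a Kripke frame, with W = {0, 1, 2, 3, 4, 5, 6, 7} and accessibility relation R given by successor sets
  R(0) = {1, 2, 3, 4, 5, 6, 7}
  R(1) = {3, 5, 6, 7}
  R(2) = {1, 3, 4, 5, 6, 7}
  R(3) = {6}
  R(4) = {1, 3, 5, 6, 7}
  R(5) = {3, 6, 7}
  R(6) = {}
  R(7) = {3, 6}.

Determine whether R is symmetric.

Symmetric: no — 0 R 1 but not 1 R 0.

No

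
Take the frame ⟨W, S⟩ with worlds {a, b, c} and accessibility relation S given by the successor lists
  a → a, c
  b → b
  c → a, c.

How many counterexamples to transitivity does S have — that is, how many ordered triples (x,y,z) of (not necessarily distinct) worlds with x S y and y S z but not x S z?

0

S is transitive; there are no such tuples.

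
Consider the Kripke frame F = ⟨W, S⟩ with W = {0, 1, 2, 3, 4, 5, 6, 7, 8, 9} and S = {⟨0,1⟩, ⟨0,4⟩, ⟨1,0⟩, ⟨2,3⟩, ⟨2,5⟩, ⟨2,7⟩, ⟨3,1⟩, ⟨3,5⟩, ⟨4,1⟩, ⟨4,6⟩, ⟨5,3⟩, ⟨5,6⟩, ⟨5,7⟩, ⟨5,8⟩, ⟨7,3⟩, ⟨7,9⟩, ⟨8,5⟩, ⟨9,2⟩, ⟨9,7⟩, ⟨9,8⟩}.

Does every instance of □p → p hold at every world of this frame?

No

The schema T characterises exactly the reflexive frames.
Reflexive: no — 0 is not related to itself.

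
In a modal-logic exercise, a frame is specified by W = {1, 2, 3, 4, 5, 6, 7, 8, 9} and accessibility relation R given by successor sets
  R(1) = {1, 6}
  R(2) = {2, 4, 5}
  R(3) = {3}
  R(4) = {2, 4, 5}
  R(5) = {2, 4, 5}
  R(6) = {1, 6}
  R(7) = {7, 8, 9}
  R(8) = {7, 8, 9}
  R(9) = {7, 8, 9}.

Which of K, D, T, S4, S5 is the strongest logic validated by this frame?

S5

Serial (axiom D): yes — every world has a successor (e.g. 1 R 1).
Reflexive (axiom T): yes — every world is R-related to itself.
Transitive (axiom 4): yes — every two-step R-path is closed by a direct edge.
Euclidean (axiom 5): yes — any two successors of a common world are R-related.
So F validates K, D, T, S4, S5. The strongest is S5.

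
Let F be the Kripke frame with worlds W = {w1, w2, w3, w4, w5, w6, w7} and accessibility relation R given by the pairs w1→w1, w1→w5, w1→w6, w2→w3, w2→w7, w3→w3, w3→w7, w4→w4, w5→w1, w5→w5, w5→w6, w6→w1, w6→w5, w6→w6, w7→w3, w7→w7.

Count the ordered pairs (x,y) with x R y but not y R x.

2

Enumerating: (w2,w3), (w2,w7).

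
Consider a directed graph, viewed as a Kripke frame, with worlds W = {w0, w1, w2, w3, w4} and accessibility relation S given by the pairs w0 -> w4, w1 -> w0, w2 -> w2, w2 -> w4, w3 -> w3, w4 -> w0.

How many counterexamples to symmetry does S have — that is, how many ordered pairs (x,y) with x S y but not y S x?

2

Enumerating: (w1,w0), (w2,w4).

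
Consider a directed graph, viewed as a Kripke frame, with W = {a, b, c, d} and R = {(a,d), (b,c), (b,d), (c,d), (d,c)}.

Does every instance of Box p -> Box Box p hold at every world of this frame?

No

Axiom 4 corresponds to the accessibility relation being transitive.
Transitive: no — a R d and d R c, but not a R c.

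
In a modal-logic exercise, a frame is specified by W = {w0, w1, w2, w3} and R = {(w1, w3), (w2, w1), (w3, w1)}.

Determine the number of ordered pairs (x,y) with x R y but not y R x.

Enumerating: (w2,w1).

1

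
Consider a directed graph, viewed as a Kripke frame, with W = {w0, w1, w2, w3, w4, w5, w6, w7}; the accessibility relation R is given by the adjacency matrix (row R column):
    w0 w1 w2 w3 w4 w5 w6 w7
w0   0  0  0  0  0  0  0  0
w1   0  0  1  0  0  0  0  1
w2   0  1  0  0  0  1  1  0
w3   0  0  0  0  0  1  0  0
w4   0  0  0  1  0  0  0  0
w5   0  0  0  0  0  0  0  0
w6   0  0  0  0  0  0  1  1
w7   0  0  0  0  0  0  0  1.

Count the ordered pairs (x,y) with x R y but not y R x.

6

Enumerating: (w1,w7), (w2,w5), (w2,w6), (w3,w5), (w4,w3), (w6,w7).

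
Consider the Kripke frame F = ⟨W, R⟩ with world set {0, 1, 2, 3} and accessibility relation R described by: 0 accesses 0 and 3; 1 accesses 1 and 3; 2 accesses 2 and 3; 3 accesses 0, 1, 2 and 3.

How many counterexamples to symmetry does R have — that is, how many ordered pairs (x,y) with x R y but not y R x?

R is symmetric; there are no such tuples.

0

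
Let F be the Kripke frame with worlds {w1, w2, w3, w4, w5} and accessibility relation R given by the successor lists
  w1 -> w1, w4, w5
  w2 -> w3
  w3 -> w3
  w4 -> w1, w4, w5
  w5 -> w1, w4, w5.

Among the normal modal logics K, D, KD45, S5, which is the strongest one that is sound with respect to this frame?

KD45

Serial (axiom D): yes — every world has a successor (e.g. w1 R w1).
Euclidean (axiom 5): yes — any two successors of a common world are R-related.
Transitive (axiom 4): yes — every two-step R-path is closed by a direct edge.
Reflexive (axiom T): no — w2 is not related to itself.
So F validates K, D, KD45; S5 would additionally require R to be reflexive. The strongest is KD45.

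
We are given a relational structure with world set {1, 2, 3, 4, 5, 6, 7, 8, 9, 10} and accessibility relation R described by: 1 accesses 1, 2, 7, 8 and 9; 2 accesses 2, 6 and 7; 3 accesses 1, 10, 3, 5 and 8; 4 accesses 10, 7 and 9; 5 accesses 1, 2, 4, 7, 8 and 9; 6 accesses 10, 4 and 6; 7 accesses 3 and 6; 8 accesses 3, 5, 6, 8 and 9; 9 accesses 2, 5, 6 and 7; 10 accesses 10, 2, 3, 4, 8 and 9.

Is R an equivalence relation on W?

Reflexive: no — 4 is not related to itself.
Symmetric: no — 1 R 2 but not 2 R 1.
Transitive: no — 1 R 2 and 2 R 6, but not 1 R 6.
So R is not an equivalence relation.

No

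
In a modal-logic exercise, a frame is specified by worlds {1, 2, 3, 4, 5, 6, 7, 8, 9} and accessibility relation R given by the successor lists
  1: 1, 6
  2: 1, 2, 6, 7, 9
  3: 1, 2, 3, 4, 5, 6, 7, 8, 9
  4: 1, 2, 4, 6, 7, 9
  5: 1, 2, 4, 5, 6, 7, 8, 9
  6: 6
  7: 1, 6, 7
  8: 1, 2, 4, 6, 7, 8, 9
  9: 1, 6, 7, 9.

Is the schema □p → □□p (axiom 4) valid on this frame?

Axiom 4 corresponds to the accessibility relation being transitive.
Transitive: yes — every two-step R-path is closed by a direct edge.

Yes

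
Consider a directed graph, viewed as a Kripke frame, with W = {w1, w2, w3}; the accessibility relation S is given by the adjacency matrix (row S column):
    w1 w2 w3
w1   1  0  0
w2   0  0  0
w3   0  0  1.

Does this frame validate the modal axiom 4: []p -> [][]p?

By correspondence theory, 4 is valid on a frame iff S is transitive.
Transitive: yes — every two-step S-path is closed by a direct edge.

Yes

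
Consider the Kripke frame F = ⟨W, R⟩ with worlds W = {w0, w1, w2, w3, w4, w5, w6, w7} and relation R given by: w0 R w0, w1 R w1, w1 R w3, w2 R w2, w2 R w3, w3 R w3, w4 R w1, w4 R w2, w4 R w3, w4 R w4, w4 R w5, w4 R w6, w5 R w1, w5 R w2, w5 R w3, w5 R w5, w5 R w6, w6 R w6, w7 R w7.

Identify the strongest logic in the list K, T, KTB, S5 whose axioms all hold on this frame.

T

Reflexive (axiom T): yes — every world is R-related to itself.
Symmetric (axiom B): no — w1 R w3 but not w3 R w1.
Euclidean (axiom 5): no — w4 R w1 and w4 R w2, but not w1 R w2.
So F validates K, T; KTB would additionally require R to be symmetric. The strongest is T.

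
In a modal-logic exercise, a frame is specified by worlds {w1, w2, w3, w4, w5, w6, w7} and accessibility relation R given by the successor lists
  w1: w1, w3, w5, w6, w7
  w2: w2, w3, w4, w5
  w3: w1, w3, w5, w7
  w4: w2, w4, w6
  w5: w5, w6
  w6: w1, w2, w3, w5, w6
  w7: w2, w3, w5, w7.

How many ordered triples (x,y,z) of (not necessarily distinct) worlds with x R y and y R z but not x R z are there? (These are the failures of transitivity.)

23

Enumerating: (w1,w6,w2), (w1,w7,w2), (w2,w3,w1), (w2,w3,w7), (w2,w4,w6), (w2,w5,w6), (w3,w1,w6), (w3,w5,w6), (w3,w7,w2), (w4,w2,w3), (w4,w2,w5), (w4,w6,w1), … and 11 more.
Total: 23.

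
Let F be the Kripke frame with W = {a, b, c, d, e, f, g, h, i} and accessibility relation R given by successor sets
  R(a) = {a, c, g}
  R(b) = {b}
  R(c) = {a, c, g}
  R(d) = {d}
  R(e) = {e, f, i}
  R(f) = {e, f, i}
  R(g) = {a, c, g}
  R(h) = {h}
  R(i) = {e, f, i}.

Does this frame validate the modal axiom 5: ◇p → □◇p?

Yes

Axiom 5 corresponds to the accessibility relation being Euclidean.
Euclidean: yes — any two successors of a common world are R-related.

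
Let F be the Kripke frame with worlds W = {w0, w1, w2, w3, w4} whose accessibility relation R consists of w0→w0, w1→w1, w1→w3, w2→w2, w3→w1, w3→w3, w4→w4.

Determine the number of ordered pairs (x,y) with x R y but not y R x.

0

R is symmetric; there are no such tuples.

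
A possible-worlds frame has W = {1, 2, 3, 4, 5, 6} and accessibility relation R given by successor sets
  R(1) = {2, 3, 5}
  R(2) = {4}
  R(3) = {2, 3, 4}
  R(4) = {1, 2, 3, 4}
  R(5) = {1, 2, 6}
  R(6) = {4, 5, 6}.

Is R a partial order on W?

Reflexive: no — 1 is not related to itself.
Transitive: no — 1 R 2 and 2 R 4, but not 1 R 4.
Antisymmetric: no — 1 R 5 and 5 R 1 with 1 ≠ 5.
So R is not a partial order.

No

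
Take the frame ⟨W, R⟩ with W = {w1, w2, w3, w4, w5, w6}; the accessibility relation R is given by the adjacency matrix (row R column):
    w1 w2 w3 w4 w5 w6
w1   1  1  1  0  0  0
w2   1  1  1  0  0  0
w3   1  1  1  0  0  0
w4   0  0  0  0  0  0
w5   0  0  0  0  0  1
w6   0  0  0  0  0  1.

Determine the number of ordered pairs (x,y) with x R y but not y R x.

1

Enumerating: (w5,w6).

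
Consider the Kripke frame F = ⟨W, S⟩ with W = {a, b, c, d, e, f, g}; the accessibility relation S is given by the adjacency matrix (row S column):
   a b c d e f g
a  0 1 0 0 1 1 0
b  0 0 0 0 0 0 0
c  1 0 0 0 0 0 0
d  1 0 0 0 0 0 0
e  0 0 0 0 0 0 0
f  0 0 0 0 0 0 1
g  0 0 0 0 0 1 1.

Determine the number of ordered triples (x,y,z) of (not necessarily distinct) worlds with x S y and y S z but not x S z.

8

Enumerating: (a,f,g), (c,a,b), (c,a,e), (c,a,f), (d,a,b), (d,a,e), (d,a,f), (f,g,f).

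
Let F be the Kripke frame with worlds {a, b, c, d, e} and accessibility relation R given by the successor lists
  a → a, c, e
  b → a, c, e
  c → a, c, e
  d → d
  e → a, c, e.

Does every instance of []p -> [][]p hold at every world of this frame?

The schema 4 characterises exactly the transitive frames.
Transitive: yes — every two-step R-path is closed by a direct edge.

Yes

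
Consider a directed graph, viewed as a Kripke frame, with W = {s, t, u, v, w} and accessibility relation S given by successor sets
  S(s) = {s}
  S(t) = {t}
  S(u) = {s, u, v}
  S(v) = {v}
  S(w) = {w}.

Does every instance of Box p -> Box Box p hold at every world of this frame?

Axiom 4 corresponds to the accessibility relation being transitive.
Transitive: yes — every two-step S-path is closed by a direct edge.

Yes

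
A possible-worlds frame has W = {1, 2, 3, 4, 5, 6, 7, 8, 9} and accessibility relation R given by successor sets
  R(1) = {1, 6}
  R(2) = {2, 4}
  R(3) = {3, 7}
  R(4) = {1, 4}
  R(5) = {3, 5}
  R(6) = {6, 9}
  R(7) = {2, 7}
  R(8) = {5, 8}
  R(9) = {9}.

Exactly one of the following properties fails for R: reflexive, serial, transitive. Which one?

transitive

Reflexive: yes — every world is R-related to itself.
Serial: yes — every world has a successor (e.g. 1 R 1).
Transitive: no — 1 R 6 and 6 R 9, but not 1 R 9.
Only transitive fails.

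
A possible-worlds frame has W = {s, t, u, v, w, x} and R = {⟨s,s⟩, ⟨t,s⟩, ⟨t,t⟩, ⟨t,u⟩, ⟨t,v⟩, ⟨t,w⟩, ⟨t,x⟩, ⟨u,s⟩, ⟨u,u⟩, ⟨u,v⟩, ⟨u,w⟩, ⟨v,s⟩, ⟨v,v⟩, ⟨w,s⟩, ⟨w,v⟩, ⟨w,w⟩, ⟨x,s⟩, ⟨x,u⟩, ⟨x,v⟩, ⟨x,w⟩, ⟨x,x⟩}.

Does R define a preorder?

Yes

Reflexive: yes — every world is R-related to itself.
Transitive: yes — every two-step R-path is closed by a direct edge.
So R is a preorder.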